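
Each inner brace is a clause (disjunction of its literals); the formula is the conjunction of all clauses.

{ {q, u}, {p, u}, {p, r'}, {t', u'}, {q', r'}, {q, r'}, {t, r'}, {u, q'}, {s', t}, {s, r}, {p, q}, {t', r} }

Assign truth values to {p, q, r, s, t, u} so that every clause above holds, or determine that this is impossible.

UNSATISFIABLE

Case q = 1:
Unit clause (r') forces r = 0.
Unit clause (u) forces u = 1.
Unit clause (t') forces t = 0.
Unit clause (s') forces s = 0.
But (s) is also a unit clause — contradiction.
That branch fails; take q = 0 instead.
Unit clause (u) forces u = 1.
Unit clause (t') forces t = 0.
Unit clause (r') forces r = 0.
Unit clause (s') forces s = 0.
But (s) is also a unit clause — contradiction.
Neither q = 1 nor q = 0 works.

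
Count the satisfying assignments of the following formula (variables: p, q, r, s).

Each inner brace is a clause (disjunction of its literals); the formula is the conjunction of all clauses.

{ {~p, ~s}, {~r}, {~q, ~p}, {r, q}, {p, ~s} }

There are 2^4 = 16 truth assignments over (p, q, r, s).
Split on q. With q = 1, the clauses containing q are satisfied and ~q drops from the rest; 1 of the 2^3 = 8 assignments to the other variables satisfy what remains.
With q = 0, by the same count on the reduced clause set, 0 assignments work.
Total: 1 + 0 = 1.

1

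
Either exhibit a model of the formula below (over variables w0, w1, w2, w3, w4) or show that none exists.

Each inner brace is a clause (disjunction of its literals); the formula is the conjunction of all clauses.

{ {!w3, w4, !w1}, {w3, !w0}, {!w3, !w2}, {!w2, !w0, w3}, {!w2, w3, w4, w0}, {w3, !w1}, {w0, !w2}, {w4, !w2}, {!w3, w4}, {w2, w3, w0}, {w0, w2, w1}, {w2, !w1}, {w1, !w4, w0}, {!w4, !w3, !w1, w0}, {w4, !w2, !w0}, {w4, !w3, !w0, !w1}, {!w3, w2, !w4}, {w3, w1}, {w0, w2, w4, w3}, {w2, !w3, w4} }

UNSATISFIABLE

Try w3 = true.
(!w2) alone gives w2 = false.
(w4) alone gives w4 = true.
Now (!w4) is unsatisfied and unit — conflict.
Undo w3 and try w3 = false.
(!w0) alone gives w0 = false.
(!w1) alone gives w1 = false.
Now (w1) is unsatisfied and unit — conflict.
Both values of w3 lead to a conflict.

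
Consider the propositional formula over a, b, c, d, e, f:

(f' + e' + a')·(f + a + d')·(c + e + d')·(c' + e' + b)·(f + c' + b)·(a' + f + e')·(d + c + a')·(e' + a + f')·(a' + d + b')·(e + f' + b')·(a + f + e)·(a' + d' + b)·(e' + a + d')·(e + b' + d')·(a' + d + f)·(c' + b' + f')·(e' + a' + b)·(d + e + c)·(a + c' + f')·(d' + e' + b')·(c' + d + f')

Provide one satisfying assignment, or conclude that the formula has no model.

Case f = 0:
Case a = 0:
The clause (d') is unit, so d = 0.
The clause (e) is unit, so e = 1.
Case c = 1:
The clause (b) is unit, so b = 1.
Every clause now holds.

a=0,  b=1,  c=1,  d=0,  e=1,  f=0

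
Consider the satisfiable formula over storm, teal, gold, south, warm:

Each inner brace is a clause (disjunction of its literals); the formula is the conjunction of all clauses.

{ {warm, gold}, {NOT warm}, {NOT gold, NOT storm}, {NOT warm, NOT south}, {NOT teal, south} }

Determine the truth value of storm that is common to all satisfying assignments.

Suppose storm = true.
(NOT warm) alone gives warm = false.
(gold) alone gives gold = true.
Now (NOT gold) is unsatisfied and unit — conflict.
So every satisfying assignment has storm = False.

False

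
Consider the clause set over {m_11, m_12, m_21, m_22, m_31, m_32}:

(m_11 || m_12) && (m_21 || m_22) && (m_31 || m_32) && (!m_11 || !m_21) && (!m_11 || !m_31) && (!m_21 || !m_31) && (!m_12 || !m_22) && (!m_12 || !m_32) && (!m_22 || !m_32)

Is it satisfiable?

No

Branch on m_11: set m_11 = true.
(!m_21) alone gives m_21 = false.
(m_22) alone gives m_22 = true.
(!m_31) alone gives m_31 = false.
(m_32) alone gives m_32 = true.
That conflicts with the unit clause (!m_32).
Backtrack on m_11: now try m_11 = false.
(m_12) alone gives m_12 = true.
(!m_22) alone gives m_22 = false.
(m_21) alone gives m_21 = true.
(!m_31) alone gives m_31 = false.
(m_32) alone gives m_32 = true.
That conflicts with the unit clause (!m_32).
Either choice for m_11 ends in contradiction.
No assignment satisfies every clause.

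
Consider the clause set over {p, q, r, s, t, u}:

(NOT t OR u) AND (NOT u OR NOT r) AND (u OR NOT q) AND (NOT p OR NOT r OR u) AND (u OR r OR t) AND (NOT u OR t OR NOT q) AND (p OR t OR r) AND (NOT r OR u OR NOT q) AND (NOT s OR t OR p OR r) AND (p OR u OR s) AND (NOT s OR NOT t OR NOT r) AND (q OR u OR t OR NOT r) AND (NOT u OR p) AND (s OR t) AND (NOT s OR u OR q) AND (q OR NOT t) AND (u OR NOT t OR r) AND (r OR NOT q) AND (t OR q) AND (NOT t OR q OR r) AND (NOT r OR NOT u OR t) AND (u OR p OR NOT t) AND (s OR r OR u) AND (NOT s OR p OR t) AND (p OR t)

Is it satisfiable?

Suppose t = false.
(s) alone gives s = true.
(q) alone gives q = true.
(u) alone gives u = true.
Now (NOT u) is unsatisfied and unit — conflict.
Undo t and try t = true.
(u) alone gives u = true.
(NOT r) alone gives r = false.
(p) alone gives p = true.
(q) alone gives q = true.
Now (NOT q) is unsatisfied and unit — conflict.
Either choice for t ends in contradiction.
No assignment satisfies every clause.

No, unsatisfiable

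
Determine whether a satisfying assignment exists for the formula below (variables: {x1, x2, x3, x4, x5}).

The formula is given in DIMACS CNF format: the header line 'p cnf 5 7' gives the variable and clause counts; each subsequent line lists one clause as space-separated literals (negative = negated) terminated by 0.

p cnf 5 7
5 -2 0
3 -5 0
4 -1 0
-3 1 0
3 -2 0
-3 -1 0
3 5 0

Unsatisfiable

Suppose x5 = True.
From the singleton clause (x3), x3 = True.
From the singleton clause (x1), x1 = True.
That conflicts with the unit clause (¬x1).
So x5 must be the other value — set x5 = False.
From the singleton clause (¬x2), x2 = False.
From the singleton clause (x3), x3 = True.
From the singleton clause (x1), x1 = True.
That conflicts with the unit clause (¬x1).
Both values of x5 lead to a conflict.
No assignment satisfies every clause.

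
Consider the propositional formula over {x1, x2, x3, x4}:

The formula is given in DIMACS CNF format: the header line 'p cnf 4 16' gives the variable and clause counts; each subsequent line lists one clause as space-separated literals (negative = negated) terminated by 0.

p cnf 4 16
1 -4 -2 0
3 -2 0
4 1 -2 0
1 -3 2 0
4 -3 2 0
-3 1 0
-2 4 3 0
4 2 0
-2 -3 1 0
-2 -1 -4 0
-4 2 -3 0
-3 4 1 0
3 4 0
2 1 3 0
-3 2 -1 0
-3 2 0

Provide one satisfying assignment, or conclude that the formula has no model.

Branch on x3: set x3 = False.
(¬x2) alone gives x2 = False.
(x4) alone gives x4 = True.
(x1) alone gives x1 = True.
All clauses are satisfied.

x1=True; x2=False; x3=False; x4=True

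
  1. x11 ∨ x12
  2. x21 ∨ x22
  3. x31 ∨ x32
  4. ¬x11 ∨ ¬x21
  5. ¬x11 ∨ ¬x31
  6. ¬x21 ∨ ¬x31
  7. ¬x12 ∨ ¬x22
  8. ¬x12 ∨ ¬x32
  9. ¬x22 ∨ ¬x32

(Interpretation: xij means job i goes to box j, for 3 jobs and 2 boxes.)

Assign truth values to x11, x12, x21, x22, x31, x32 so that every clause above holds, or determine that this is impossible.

UNSATISFIABLE

Try x11 = True.
The clause (¬x21) is unit, so x21 = False.
The clause (x22) is unit, so x22 = True.
The clause (¬x31) is unit, so x31 = False.
The clause (x32) is unit, so x32 = True.
That conflicts with the unit clause (¬x32).
Backtrack on x11: now try x11 = False.
The clause (x12) is unit, so x12 = True.
The clause (¬x22) is unit, so x22 = False.
The clause (x21) is unit, so x21 = True.
The clause (¬x31) is unit, so x31 = False.
The clause (x32) is unit, so x32 = True.
That conflicts with the unit clause (¬x32).
Either choice for x11 ends in contradiction.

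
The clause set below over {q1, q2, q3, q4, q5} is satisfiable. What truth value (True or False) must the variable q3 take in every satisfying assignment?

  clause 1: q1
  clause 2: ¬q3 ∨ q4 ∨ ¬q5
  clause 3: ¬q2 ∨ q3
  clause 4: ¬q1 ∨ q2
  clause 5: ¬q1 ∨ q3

True

Suppose q3 = False.
From the singleton clause (q1), q1 = True.
But (¬q1) is also a unit clause — contradiction.
So every satisfying assignment has q3 = True.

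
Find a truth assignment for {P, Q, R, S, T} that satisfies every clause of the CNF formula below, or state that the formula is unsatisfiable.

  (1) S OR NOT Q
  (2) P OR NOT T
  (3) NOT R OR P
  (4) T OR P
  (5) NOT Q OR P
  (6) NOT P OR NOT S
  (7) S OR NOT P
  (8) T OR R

Branch on S: set S = true.
From the singleton clause (NOT P), P = false.
From the singleton clause (NOT T), T = false.
That conflicts with the unit clause (T).
Backtrack on S: now try S = false.
From the singleton clause (NOT Q), Q = false.
From the singleton clause (NOT P), P = false.
From the singleton clause (NOT T), T = false.
That conflicts with the unit clause (T).
Neither S = true nor S = false works.

UNSATISFIABLE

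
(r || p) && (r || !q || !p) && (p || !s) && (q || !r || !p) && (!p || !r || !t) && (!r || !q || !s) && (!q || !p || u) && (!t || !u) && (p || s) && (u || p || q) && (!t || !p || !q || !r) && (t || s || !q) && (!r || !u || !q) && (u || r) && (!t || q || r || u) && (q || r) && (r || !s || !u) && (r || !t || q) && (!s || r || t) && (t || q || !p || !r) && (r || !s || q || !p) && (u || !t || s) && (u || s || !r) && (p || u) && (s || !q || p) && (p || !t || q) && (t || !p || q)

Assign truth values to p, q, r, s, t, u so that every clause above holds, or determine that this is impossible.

UNSATISFIABLE

Case r = true:
Case p = true:
(q) alone gives q = true.
(!t) alone gives t = false.
(!s) alone gives s = false.
Now (s) is unsatisfied and unit — conflict.
Backtrack on p: now try p = false.
(!s) alone gives s = false.
Now (s) is unsatisfied and unit — conflict.
Neither p = true nor p = false works.
Backtrack on r: now try r = false.
(p) alone gives p = true.
(!q) alone gives q = false.
Now (q) is unsatisfied and unit — conflict.
Neither r = true nor r = false works.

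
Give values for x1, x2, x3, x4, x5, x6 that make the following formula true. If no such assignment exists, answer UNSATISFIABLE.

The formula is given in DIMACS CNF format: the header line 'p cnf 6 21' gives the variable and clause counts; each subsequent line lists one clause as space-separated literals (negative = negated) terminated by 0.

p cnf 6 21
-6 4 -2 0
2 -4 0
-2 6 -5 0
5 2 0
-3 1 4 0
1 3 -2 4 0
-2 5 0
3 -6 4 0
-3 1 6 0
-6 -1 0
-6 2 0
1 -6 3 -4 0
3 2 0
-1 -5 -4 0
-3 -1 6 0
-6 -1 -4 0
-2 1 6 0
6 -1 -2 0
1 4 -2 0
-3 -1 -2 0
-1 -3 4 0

Branch on x2: set x2 = True.
Unit clause (x5) forces x5 = True.
Unit clause (x6) forces x6 = True.
Unit clause (x4) forces x4 = True.
Unit clause (¬x1) forces x1 = False.
Unit clause (x3) forces x3 = True.
This assignment satisfies each clause.

x1=False, x2=True, x3=True, x4=True, x5=True, x6=True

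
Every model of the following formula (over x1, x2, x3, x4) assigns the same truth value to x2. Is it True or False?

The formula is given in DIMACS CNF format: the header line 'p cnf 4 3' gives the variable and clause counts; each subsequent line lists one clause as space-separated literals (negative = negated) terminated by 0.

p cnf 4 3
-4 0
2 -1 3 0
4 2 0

True

Suppose x2 = False.
From the singleton clause (¬x4), x4 = False.
Now (x4) is unsatisfied and unit — conflict.
So every satisfying assignment has x2 = True.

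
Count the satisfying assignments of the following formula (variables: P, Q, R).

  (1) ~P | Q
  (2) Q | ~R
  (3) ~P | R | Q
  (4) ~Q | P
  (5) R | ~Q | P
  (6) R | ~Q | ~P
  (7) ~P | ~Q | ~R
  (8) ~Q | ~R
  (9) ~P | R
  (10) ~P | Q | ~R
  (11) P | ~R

There are 2^3 = 8 truth assignments over (P, Q, R).
Check each against the 11 clauses (columns in the order P, Q, R):
  F F F  ✓ satisfies all
  F F T  ✗ fails (Q | ~R)
  F T F  ✗ fails (~Q | P)
  F T T  ✗ fails (~Q | P)
  T F F  ✗ fails (~P | Q)
  T F T  ✗ fails (~P | Q)
  T T F  ✗ fails (R | ~Q | ~P)
  T T T  ✗ fails (~P | ~Q | ~R)
1 of the 8 rows is a model.

1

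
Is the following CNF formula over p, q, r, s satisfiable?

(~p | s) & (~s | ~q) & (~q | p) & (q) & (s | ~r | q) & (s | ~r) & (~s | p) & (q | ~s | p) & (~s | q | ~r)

From the singleton clause (q), q = 1.
From the singleton clause (~s), s = 0.
From the singleton clause (~p), p = 0.
But (p) is also a unit clause — contradiction.
No assignment satisfies every clause.

Unsatisfiable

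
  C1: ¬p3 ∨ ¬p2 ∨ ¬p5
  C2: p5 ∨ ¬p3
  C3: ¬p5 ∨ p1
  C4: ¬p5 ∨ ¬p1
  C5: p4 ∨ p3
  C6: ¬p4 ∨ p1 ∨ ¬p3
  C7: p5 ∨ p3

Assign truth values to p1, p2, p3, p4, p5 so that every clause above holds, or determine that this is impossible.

Branch on p5: set p5 = True.
(p1) alone gives p1 = True.
Now (¬p1) is unsatisfied and unit — conflict.
Undo p5 and try p5 = False.
(¬p3) alone gives p3 = False.
Now (p3) is unsatisfied and unit — conflict.
Either choice for p5 ends in contradiction.

UNSATISFIABLE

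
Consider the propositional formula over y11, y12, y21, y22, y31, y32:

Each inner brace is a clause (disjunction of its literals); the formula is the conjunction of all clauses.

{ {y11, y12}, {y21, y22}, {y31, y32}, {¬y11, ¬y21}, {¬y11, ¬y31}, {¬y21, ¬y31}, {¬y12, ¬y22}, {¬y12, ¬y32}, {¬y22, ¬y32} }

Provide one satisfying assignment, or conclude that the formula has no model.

Case y11 = True:
(¬y21) alone gives y21 = False.
(y22) alone gives y22 = True.
(¬y31) alone gives y31 = False.
(y32) alone gives y32 = True.
Now (¬y32) is unsatisfied and unit — conflict.
So y11 must be the other value — set y11 = False.
(y12) alone gives y12 = True.
(¬y22) alone gives y22 = False.
(y21) alone gives y21 = True.
(¬y31) alone gives y31 = False.
(y32) alone gives y32 = True.
Now (¬y32) is unsatisfied and unit — conflict.
Neither y11 = True nor y11 = False works.

UNSATISFIABLE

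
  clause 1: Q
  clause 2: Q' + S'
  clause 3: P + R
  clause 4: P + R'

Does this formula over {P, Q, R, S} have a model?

(Q) alone gives Q = 1.
(S') alone gives S = 0.
Case P = 1:
All clauses hold; R can take either value.
A satisfying assignment: P=1; Q=1; R=0; S=0.

Satisfiable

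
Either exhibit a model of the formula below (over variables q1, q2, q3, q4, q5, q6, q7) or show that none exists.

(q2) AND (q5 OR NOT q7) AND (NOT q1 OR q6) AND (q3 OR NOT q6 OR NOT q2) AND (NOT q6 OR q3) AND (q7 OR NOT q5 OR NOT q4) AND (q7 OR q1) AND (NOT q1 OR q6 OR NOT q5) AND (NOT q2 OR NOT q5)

Unit clause (q2) forces q2 = true.
Unit clause (NOT q5) forces q5 = false.
Unit clause (NOT q7) forces q7 = false.
Unit clause (q1) forces q1 = true.
Unit clause (q6) forces q6 = true.
Unit clause (q3) forces q3 = true.
Every clause is now satisfied; q4 is unconstrained.

q1: true,  q2: true,  q3: true,  q4: true,  q5: false,  q6: true,  q7: false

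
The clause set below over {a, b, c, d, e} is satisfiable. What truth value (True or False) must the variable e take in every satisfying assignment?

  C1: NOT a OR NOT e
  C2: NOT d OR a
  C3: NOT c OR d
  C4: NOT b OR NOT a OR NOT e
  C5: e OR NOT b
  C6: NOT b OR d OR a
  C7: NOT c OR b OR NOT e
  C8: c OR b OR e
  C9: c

Suppose e = true.
(NOT a) alone gives a = false.
(NOT d) alone gives d = false.
(NOT c) alone gives c = false.
That conflicts with the unit clause (c).
So every satisfying assignment has e = False.

False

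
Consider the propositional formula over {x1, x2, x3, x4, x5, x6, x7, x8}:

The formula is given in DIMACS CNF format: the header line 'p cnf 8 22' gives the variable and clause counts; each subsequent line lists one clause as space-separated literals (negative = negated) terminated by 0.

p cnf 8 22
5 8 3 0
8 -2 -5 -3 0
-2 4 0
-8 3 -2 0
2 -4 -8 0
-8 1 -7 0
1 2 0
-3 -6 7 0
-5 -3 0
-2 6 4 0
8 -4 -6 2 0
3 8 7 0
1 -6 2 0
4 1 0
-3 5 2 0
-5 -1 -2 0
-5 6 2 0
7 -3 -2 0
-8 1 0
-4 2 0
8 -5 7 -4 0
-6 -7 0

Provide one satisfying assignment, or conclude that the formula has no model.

Try x2 = False.
Unit clause (x1) forces x1 = True.
Unit clause (¬x4) forces x4 = False.
Try x5 = False.
Unit clause (¬x3) forces x3 = False.
Unit clause (x8) forces x8 = True.
Try x6 = False.
No clause remains; x7 is free.

x1=True, x2=False, x3=False, x4=False, x5=False, x6=False, x7=False, x8=True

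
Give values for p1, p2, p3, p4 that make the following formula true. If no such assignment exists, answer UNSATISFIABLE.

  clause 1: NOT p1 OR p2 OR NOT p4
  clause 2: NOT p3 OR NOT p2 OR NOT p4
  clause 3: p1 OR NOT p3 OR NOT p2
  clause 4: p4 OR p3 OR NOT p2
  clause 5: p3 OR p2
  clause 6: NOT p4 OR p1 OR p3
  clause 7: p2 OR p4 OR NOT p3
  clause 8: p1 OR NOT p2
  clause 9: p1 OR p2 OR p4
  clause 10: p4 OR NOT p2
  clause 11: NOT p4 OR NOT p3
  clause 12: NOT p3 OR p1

Suppose p3 = false.
From the singleton clause (p2), p2 = true.
From the singleton clause (p4), p4 = true.
From the singleton clause (p1), p1 = true.
All clauses are satisfied.

p1: true, p2: true, p3: false, p4: true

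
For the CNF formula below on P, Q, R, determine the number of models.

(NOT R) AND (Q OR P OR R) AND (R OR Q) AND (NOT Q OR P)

There are 2^3 = 8 truth assignments over (P, Q, R).
Split on R. With R = true, the clauses containing R are satisfied and NOT R drops from the rest; 0 of the 2^2 = 4 assignments to the other variables satisfy what remains.
With R = false, by the same count on the reduced clause set, 1 assignment works.
(One model: P=T, Q=T, R=F.)
Total: 0 + 1 = 1.

1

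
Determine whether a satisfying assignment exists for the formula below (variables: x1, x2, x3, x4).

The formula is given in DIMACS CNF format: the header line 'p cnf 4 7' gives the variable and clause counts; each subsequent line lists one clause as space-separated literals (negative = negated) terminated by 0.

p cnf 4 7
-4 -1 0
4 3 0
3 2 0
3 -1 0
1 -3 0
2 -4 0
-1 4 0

Suppose x4 = True.
From the singleton clause (¬x1), x1 = False.
From the singleton clause (¬x3), x3 = False.
From the singleton clause (x2), x2 = True.
Every clause now holds.
A satisfying assignment: x1=False, x2=True, x3=False, x4=True.

Yes, satisfiable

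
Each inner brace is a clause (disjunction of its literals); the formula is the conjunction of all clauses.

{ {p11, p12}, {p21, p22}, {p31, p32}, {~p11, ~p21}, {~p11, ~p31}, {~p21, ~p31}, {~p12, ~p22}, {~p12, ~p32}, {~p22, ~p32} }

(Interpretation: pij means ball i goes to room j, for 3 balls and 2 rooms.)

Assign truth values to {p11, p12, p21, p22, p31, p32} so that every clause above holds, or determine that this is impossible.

Case p11 = 1:
From the singleton clause (~p21), p21 = 0.
From the singleton clause (p22), p22 = 1.
From the singleton clause (~p31), p31 = 0.
From the singleton clause (p32), p32 = 1.
That conflicts with the unit clause (~p32).
So p11 must be the other value — set p11 = 0.
From the singleton clause (p12), p12 = 1.
From the singleton clause (~p22), p22 = 0.
From the singleton clause (p21), p21 = 1.
From the singleton clause (~p31), p31 = 0.
From the singleton clause (p32), p32 = 1.
That conflicts with the unit clause (~p32).
Both values of p11 lead to a conflict.

UNSATISFIABLE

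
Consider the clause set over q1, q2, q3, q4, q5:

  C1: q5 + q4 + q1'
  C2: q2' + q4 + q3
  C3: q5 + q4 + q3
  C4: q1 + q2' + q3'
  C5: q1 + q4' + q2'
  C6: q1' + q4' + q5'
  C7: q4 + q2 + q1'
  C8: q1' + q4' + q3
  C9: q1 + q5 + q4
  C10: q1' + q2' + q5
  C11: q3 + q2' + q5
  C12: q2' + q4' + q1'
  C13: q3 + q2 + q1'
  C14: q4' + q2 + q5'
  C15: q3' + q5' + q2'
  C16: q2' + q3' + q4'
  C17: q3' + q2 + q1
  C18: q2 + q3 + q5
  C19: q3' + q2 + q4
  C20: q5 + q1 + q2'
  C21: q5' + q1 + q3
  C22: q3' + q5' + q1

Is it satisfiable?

Suppose q5 = 0.
Suppose q4 = 1.
Suppose q1 = 1.
From the singleton clause (q3), q3 = 1.
From the singleton clause (q2'), q2 = 0.
Every clause now holds.
A satisfying assignment: q1=1; q2=0; q3=1; q4=1; q5=0.

Satisfiable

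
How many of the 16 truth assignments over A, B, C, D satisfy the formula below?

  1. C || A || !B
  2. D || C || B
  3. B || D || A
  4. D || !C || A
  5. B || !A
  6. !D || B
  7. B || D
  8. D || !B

3

There are 2^4 = 16 truth assignments over (A, B, C, D).
Check each against the 8 clauses (columns in the order A, B, C, D):
  F F F F  ✗ fails (D || C || B)
  F F F T  ✗ fails (!D || B)
  F F T F  ✗ fails (B || D || A)
  F F T T  ✗ fails (!D || B)
  F T F F  ✗ fails (C || A || !B)
  F T F T  ✗ fails (C || A || !B)
  F T T F  ✗ fails (D || !C || A)
  F T T T  ✓ satisfies all
  T F F F  ✗ fails (D || C || B)
  T F F T  ✗ fails (B || !A)
  T F T F  ✗ fails (B || !A)
  T F T T  ✗ fails (B || !A)
  T T F F  ✗ fails (D || !B)
  T T F T  ✓ satisfies all
  T T T F  ✗ fails (D || !B)
  T T T T  ✓ satisfies all
3 of the 16 rows are models.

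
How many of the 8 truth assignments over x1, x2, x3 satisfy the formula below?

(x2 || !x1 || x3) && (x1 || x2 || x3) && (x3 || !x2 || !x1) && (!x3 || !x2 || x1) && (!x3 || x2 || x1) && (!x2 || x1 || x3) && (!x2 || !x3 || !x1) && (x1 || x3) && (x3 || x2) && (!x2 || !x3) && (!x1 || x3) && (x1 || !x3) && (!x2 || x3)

1

There are 2^3 = 8 truth assignments over (x1, x2, x3).
Check each against the 13 clauses (columns in the order x1, x2, x3):
  F F F  ✗ fails (x1 || x2 || x3)
  F F T  ✗ fails (!x3 || x2 || x1)
  F T F  ✗ fails (!x2 || x1 || x3)
  F T T  ✗ fails (!x3 || !x2 || x1)
  T F F  ✗ fails (x2 || !x1 || x3)
  T F T  ✓ satisfies all
  T T F  ✗ fails (x3 || !x2 || !x1)
  T T T  ✗ fails (!x2 || !x3 || !x1)
1 of the 8 rows is a model.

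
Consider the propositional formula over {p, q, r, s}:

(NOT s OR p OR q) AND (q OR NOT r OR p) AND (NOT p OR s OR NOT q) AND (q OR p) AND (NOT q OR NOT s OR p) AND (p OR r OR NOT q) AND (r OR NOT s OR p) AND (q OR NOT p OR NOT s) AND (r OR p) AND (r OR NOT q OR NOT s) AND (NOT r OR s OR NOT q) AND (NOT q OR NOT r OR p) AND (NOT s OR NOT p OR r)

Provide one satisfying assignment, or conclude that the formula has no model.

p: true; q: true; r: true; s: true

Suppose q = true.
Suppose p = true.
(s) alone gives s = true.
(r) alone gives r = true.
This assignment satisfies each clause.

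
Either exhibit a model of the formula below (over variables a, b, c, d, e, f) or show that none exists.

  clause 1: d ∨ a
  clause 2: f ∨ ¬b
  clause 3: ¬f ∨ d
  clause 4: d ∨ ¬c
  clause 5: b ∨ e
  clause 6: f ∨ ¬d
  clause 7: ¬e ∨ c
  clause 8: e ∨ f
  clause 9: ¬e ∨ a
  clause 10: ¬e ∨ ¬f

Branch on d: set d = True.
Unit clause (f) forces f = True.
Unit clause (¬e) forces e = False.
Unit clause (b) forces b = True.
No clause remains; a, c are free.

a: False; b: True; c: True; d: True; e: False; f: True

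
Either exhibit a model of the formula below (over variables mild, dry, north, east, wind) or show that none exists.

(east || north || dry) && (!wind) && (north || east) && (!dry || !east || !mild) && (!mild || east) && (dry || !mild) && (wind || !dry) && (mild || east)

mild: false; dry: false; north: true; east: true; wind: false

The clause (!wind) is unit, so wind = false.
The clause (!dry) is unit, so dry = false.
The clause (!mild) is unit, so mild = false.
The clause (east) is unit, so east = true.
Every clause is now satisfied; north is unconstrained.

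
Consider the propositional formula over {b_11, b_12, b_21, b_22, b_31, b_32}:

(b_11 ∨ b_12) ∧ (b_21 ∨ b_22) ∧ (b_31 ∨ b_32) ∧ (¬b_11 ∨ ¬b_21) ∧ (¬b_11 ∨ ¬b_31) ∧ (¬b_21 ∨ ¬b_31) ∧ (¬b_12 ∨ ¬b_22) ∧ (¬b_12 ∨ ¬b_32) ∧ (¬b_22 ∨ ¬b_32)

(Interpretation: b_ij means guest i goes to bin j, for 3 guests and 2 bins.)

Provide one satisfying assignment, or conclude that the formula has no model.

UNSATISFIABLE

Case b_11 = True:
The clause (¬b_21) is unit, so b_21 = False.
The clause (b_22) is unit, so b_22 = True.
The clause (¬b_31) is unit, so b_31 = False.
The clause (b_32) is unit, so b_32 = True.
That conflicts with the unit clause (¬b_32).
Undo b_11 and try b_11 = False.
The clause (b_12) is unit, so b_12 = True.
The clause (¬b_22) is unit, so b_22 = False.
The clause (b_21) is unit, so b_21 = True.
The clause (¬b_31) is unit, so b_31 = False.
The clause (b_32) is unit, so b_32 = True.
That conflicts with the unit clause (¬b_32).
Neither b_11 = True nor b_11 = False works.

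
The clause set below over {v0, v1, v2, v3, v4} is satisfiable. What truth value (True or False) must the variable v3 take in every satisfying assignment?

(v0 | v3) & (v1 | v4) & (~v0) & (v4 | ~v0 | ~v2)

True

Suppose v3 = 0.
The clause (v0) is unit, so v0 = 1.
That conflicts with the unit clause (~v0).
So every satisfying assignment has v3 = True.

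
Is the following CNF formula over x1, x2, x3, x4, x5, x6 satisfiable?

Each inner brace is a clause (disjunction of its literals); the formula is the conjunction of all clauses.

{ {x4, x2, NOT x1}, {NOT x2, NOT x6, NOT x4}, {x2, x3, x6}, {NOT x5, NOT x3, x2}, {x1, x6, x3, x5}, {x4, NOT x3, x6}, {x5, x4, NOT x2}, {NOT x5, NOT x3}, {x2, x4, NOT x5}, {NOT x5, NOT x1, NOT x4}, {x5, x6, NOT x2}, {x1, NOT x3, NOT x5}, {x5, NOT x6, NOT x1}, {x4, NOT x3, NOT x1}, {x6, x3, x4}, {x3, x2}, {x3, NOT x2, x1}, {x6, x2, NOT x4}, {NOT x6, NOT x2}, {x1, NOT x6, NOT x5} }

Yes

Try x5 = false.
Try x4 = true.
Try x2 = false.
(x3) alone gives x3 = true.
(x6) alone gives x6 = true.
(NOT x1) alone gives x1 = false.
All clauses are satisfied.
A satisfying assignment: x1: false,  x2: false,  x3: true,  x4: true,  x5: false,  x6: true.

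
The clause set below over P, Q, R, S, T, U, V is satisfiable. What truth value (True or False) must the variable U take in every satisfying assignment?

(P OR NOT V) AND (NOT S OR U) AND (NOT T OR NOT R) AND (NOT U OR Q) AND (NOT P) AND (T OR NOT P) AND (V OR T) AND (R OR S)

True

Suppose U = false.
Unit clause (NOT S) forces S = false.
Unit clause (NOT P) forces P = false.
Unit clause (NOT V) forces V = false.
Unit clause (T) forces T = true.
Unit clause (NOT R) forces R = false.
Now (R) is unsatisfied and unit — conflict.
So every satisfying assignment has U = True.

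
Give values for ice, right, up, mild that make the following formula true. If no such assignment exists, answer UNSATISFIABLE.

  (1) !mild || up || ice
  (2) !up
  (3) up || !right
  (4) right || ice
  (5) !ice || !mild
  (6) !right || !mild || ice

From the singleton clause (!up), up = false.
From the singleton clause (!right), right = false.
From the singleton clause (ice), ice = true.
From the singleton clause (!mild), mild = false.
Every clause now holds.

ice=true; right=false; up=false; mild=false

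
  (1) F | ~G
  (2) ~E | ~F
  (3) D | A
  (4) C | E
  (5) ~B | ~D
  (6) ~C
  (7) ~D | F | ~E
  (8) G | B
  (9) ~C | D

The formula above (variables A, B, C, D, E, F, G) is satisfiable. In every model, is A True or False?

Suppose A = 0.
From the singleton clause (D), D = 1.
From the singleton clause (~B), B = 0.
From the singleton clause (~C), C = 0.
From the singleton clause (E), E = 1.
From the singleton clause (~F), F = 0.
But (F) is also a unit clause — contradiction.
So every satisfying assignment has A = True.

True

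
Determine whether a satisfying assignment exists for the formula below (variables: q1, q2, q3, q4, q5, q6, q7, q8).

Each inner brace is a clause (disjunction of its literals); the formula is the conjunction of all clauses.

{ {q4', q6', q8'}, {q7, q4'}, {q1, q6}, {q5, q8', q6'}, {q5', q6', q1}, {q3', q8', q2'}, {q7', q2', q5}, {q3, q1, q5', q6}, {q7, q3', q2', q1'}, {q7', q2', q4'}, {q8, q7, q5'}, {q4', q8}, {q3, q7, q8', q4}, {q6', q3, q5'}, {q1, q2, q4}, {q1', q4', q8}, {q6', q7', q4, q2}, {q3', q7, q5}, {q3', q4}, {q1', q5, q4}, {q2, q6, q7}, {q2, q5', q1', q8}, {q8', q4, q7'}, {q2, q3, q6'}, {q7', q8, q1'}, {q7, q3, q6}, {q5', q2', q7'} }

Case q7 = 1:
Case q1 = 1:
From the singleton clause (q8), q8 = 1.
From the singleton clause (q4), q4 = 1.
From the singleton clause (q6'), q6 = 0.
From the singleton clause (q2'), q2 = 0.
No clause remains; q3, q5 are free.
A satisfying assignment: q1=1, q2=0, q3=0, q4=1, q5=0, q6=0, q7=1, q8=1.

Yes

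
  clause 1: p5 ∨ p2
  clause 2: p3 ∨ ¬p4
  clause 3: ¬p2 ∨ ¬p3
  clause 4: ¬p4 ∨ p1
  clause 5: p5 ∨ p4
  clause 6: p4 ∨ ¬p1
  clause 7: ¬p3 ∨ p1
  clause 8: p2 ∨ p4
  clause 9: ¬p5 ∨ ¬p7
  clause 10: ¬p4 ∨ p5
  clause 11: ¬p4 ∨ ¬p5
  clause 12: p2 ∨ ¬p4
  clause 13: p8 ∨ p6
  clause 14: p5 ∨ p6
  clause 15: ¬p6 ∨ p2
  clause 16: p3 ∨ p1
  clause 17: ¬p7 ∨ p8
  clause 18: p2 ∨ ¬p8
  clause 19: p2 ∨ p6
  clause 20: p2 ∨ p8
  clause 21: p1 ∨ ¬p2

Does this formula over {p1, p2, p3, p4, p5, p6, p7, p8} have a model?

No

Try p5 = True.
From the singleton clause (¬p7), p7 = False.
From the singleton clause (¬p4), p4 = False.
From the singleton clause (¬p1), p1 = False.
From the singleton clause (¬p3), p3 = False.
Now (p3) is unsatisfied and unit — conflict.
Undo p5 and try p5 = False.
From the singleton clause (p2), p2 = True.
From the singleton clause (¬p3), p3 = False.
From the singleton clause (¬p4), p4 = False.
Now (p4) is unsatisfied and unit — conflict.
Both values of p5 lead to a conflict.
No assignment satisfies every clause.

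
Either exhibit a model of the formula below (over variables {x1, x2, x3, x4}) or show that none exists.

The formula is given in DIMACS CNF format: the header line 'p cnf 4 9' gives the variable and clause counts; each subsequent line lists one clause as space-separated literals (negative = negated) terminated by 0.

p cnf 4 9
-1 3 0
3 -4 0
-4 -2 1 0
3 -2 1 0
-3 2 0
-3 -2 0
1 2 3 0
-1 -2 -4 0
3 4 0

Case x1 = False:
Case x3 = True:
The clause (x2) is unit, so x2 = True.
That conflicts with the unit clause (¬x2).
Undo x3 and try x3 = False.
The clause (¬x4) is unit, so x4 = False.
That conflicts with the unit clause (x4).
Both values of x3 lead to a conflict.
Undo x1 and try x1 = True.
The clause (x3) is unit, so x3 = True.
The clause (x2) is unit, so x2 = True.
That conflicts with the unit clause (¬x2).
Both values of x1 lead to a conflict.

UNSATISFIABLE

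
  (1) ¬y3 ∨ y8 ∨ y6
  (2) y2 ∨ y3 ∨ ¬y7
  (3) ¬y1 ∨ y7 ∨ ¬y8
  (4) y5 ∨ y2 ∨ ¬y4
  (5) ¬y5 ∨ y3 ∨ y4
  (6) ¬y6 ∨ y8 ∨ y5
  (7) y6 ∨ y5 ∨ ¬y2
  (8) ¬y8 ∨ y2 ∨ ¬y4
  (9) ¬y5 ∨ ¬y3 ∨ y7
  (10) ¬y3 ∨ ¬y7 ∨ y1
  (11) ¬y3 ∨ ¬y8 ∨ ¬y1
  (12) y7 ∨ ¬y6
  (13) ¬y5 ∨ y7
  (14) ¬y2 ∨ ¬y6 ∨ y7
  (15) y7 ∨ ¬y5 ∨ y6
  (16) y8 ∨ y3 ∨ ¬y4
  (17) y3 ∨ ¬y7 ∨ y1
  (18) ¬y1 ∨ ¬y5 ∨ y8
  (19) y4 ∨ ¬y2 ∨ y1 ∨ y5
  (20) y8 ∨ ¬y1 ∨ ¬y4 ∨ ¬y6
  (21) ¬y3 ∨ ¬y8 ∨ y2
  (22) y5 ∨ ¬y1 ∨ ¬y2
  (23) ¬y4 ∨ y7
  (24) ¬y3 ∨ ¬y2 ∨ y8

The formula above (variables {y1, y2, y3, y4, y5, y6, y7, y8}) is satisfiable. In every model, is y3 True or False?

Suppose y3 = True.
Try y8 = True.
Unit clause (¬y1) forces y1 = False.
Unit clause (¬y7) forces y7 = False.
Unit clause (¬y5) forces y5 = False.
Unit clause (¬y6) forces y6 = False.
Unit clause (¬y2) forces y2 = False.
But (y2) is also a unit clause — contradiction.
So y8 must be the other value — set y8 = False.
Unit clause (y6) forces y6 = True.
Unit clause (y5) forces y5 = True.
Unit clause (y7) forces y7 = True.
Unit clause (y1) forces y1 = True.
But (¬y1) is also a unit clause — contradiction.
Neither y8 = True nor y8 = False works.
So every satisfying assignment has y3 = False.

False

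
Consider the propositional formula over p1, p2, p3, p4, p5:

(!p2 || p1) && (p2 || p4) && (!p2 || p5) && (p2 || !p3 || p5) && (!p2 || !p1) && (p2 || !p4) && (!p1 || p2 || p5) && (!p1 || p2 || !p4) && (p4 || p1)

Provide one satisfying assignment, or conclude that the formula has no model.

Suppose p2 = false.
From the singleton clause (p4), p4 = true.
That conflicts with the unit clause (!p4).
So p2 must be the other value — set p2 = true.
From the singleton clause (p1), p1 = true.
That conflicts with the unit clause (!p1).
Both values of p2 lead to a conflict.

UNSATISFIABLE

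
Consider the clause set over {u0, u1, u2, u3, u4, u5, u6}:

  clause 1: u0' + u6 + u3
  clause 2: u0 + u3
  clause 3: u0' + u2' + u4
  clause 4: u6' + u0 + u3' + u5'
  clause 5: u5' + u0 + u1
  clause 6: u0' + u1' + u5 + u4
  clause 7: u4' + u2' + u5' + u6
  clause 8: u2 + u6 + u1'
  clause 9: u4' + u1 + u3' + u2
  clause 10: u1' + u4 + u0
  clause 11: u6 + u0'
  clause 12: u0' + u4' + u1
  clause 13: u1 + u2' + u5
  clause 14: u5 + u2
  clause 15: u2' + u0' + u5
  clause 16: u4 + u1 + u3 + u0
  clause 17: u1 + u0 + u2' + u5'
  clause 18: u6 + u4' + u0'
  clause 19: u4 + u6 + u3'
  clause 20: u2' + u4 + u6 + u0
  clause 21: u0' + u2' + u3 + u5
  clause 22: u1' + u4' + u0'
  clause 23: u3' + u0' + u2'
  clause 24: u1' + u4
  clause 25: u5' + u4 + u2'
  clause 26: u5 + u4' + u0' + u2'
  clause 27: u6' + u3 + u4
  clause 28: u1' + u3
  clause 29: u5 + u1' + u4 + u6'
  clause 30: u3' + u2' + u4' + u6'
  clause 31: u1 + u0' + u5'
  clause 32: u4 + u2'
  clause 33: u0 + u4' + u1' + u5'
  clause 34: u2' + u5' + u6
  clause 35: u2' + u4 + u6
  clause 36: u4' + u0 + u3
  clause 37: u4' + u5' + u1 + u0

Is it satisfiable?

Try u0 = 0.
Unit clause (u3) forces u3 = 1.
Try u6 = 0.
Unit clause (u4) forces u4 = 1.
Try u5 = 0.
Unit clause (u2) forces u2 = 1.
Unit clause (u1) forces u1 = 1.
All clauses are satisfied.
A satisfying assignment: u0 ↦ 0; u1 ↦ 1; u2 ↦ 1; u3 ↦ 1; u4 ↦ 1; u5 ↦ 0; u6 ↦ 0.

Satisfiable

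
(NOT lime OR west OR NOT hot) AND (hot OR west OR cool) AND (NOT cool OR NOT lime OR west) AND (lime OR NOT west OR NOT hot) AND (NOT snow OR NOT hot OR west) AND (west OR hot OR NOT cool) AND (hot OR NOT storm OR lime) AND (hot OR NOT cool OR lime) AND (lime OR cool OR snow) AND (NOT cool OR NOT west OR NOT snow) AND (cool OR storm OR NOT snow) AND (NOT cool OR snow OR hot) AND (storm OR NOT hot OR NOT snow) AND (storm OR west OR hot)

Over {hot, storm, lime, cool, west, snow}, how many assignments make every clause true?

10

There are 2^6 = 64 truth assignments over (hot, storm, lime, cool, west, snow).
Split on snow. With snow = true, the clauses containing snow are satisfied and NOT snow drops from the rest; 2 of the 2^5 = 32 assignments to the other variables satisfy what remains.
With snow = false, by the same count on the reduced clause set, 8 assignments work.
(One model: hot=F, storm=F, lime=T, cool=F, west=T, snow=F.)
Total: 2 + 8 = 10.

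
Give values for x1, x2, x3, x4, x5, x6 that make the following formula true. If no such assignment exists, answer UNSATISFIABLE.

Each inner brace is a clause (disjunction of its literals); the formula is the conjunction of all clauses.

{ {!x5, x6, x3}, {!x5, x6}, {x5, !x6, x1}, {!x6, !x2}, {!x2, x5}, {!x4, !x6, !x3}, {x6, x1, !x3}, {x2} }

UNSATISFIABLE

The clause (x2) is unit, so x2 = true.
The clause (!x6) is unit, so x6 = false.
The clause (!x5) is unit, so x5 = false.
But (x5) is also a unit clause — contradiction.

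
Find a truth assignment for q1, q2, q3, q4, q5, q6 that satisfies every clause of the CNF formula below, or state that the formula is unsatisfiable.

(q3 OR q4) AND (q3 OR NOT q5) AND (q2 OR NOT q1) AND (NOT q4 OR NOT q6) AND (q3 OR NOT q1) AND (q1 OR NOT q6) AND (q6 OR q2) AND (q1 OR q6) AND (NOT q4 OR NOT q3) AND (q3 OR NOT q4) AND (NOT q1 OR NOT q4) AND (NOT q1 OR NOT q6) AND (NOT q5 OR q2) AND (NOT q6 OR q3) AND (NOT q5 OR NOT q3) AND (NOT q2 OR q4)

Suppose q3 = true.
From the singleton clause (NOT q4), q4 = false.
From the singleton clause (NOT q5), q5 = false.
From the singleton clause (NOT q2), q2 = false.
From the singleton clause (NOT q1), q1 = false.
From the singleton clause (NOT q6), q6 = false.
But (q6) is also a unit clause — contradiction.
Undo q3 and try q3 = false.
From the singleton clause (q4), q4 = true.
But (NOT q4) is also a unit clause — contradiction.
Both values of q3 lead to a conflict.

UNSATISFIABLE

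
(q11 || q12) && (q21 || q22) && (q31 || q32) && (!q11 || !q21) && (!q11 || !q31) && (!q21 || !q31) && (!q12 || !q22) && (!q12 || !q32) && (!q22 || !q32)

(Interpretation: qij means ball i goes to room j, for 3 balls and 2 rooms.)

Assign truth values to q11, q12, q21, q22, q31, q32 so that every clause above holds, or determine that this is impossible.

UNSATISFIABLE

Suppose q11 = true.
Unit clause (!q21) forces q21 = false.
Unit clause (q22) forces q22 = true.
Unit clause (!q31) forces q31 = false.
Unit clause (q32) forces q32 = true.
That conflicts with the unit clause (!q32).
Undo q11 and try q11 = false.
Unit clause (q12) forces q12 = true.
Unit clause (!q22) forces q22 = false.
Unit clause (q21) forces q21 = true.
Unit clause (!q31) forces q31 = false.
Unit clause (q32) forces q32 = true.
That conflicts with the unit clause (!q32).
Both values of q11 lead to a conflict.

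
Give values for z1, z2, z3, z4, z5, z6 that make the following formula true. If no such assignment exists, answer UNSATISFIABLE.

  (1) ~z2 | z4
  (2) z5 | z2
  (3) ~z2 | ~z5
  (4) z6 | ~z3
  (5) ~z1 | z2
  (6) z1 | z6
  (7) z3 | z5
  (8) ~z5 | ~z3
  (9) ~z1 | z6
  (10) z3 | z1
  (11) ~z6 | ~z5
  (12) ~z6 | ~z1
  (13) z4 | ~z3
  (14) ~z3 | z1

Case z2 = 0:
Unit clause (z5) forces z5 = 1.
Unit clause (~z1) forces z1 = 0.
Unit clause (z6) forces z6 = 1.
But (~z6) is also a unit clause — contradiction.
Undo z2 and try z2 = 1.
Unit clause (z4) forces z4 = 1.
Unit clause (~z5) forces z5 = 0.
Unit clause (z3) forces z3 = 1.
Unit clause (z6) forces z6 = 1.
Unit clause (~z1) forces z1 = 0.
But (z1) is also a unit clause — contradiction.
Neither z2 = 1 nor z2 = 0 works.

UNSATISFIABLE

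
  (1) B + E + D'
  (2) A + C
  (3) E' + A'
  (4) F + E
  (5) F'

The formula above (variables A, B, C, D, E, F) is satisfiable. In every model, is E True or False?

True

Suppose E = 0.
(F) alone gives F = 1.
But (F') is also a unit clause — contradiction.
So every satisfying assignment has E = True.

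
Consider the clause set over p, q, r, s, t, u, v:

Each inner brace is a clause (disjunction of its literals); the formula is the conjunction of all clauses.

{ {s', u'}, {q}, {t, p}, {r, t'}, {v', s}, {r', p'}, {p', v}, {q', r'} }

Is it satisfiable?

The clause (q) is unit, so q = 1.
The clause (r') is unit, so r = 0.
The clause (t') is unit, so t = 0.
The clause (p) is unit, so p = 1.
The clause (v) is unit, so v = 1.
The clause (s) is unit, so s = 1.
The clause (u') is unit, so u = 0.
All clauses are satisfied.
A satisfying assignment: p: 1,  q: 1,  r: 0,  s: 1,  t: 0,  u: 0,  v: 1.

Yes, satisfiable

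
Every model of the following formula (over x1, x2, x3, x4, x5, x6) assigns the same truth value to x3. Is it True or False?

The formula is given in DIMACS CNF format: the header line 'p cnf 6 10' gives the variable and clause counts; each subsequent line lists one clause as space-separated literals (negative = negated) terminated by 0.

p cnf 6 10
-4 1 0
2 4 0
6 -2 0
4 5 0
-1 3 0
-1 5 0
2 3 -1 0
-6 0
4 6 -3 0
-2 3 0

True

Suppose x3 = False.
(¬x1) alone gives x1 = False.
(¬x4) alone gives x4 = False.
(x2) alone gives x2 = True.
But (¬x2) is also a unit clause — contradiction.
So every satisfying assignment has x3 = True.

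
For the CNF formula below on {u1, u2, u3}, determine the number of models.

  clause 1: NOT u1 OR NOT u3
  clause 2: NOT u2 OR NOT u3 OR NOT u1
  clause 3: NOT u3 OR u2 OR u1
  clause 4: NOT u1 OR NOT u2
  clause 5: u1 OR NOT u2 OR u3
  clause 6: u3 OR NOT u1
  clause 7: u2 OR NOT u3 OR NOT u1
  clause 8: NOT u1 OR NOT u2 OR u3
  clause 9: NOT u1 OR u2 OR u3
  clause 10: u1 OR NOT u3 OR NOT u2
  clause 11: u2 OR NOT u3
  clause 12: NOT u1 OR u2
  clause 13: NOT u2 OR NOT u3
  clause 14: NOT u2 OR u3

1

There are 2^3 = 8 truth assignments over (u1, u2, u3).
Split on u2. With u2 = true, the clauses containing u2 are satisfied and NOT u2 drops from the rest; 0 of the 2^2 = 4 assignments to the other variables satisfy what remains.
With u2 = false, by the same count on the reduced clause set, 1 assignment works.
(One model: u1=F, u2=F, u3=F.)
Total: 0 + 1 = 1.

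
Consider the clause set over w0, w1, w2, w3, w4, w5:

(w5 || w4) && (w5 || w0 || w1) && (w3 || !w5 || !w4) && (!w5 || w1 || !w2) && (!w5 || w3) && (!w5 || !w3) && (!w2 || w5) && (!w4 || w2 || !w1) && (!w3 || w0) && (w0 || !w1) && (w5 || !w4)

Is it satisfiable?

Branch on w5: set w5 = true.
Unit clause (w3) forces w3 = true.
That conflicts with the unit clause (!w3).
That branch fails; take w5 = false instead.
Unit clause (w4) forces w4 = true.
That conflicts with the unit clause (!w4).
Either choice for w5 ends in contradiction.
No assignment satisfies every clause.

No, unsatisfiable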